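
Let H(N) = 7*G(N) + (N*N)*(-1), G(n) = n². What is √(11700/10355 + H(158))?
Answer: 2*√160608640821/2071 ≈ 387.02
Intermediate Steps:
H(N) = 6*N² (H(N) = 7*N² + (N*N)*(-1) = 7*N² + N²*(-1) = 7*N² - N² = 6*N²)
√(11700/10355 + H(158)) = √(11700/10355 + 6*158²) = √(11700*(1/10355) + 6*24964) = √(2340/2071 + 149784) = √(310205004/2071) = 2*√160608640821/2071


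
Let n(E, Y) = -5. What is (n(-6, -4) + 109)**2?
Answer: 10816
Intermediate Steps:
(n(-6, -4) + 109)**2 = (-5 + 109)**2 = 104**2 = 10816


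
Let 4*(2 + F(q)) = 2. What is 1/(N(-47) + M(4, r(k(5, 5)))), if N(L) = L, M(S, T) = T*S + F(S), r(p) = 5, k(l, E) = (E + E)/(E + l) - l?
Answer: -2/57 ≈ -0.035088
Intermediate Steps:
k(l, E) = -l + 2*E/(E + l) (k(l, E) = (2*E)/(E + l) - l = 2*E/(E + l) - l = -l + 2*E/(E + l))
F(q) = -3/2 (F(q) = -2 + (¼)*2 = -2 + ½ = -3/2)
M(S, T) = -3/2 + S*T (M(S, T) = T*S - 3/2 = S*T - 3/2 = -3/2 + S*T)
1/(N(-47) + M(4, r(k(5, 5)))) = 1/(-47 + (-3/2 + 4*5)) = 1/(-47 + (-3/2 + 20)) = 1/(-47 + 37/2) = 1/(-57/2) = -2/57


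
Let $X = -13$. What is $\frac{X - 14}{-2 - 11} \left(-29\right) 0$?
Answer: $0$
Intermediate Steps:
$\frac{X - 14}{-2 - 11} \left(-29\right) 0 = \frac{-13 - 14}{-2 - 11} \left(-29\right) 0 = - \frac{27}{-13} \left(-29\right) 0 = \left(-27\right) \left(- \frac{1}{13}\right) \left(-29\right) 0 = \frac{27}{13} \left(-29\right) 0 = \left(- \frac{783}{13}\right) 0 = 0$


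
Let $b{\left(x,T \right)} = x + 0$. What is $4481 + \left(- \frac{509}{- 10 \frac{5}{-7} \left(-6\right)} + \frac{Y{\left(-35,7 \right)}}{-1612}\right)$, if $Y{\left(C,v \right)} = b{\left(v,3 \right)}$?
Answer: $\frac{135797066}{30225} \approx 4492.9$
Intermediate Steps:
$b{\left(x,T \right)} = x$
$Y{\left(C,v \right)} = v$
$4481 + \left(- \frac{509}{- 10 \frac{5}{-7} \left(-6\right)} + \frac{Y{\left(-35,7 \right)}}{-1612}\right) = 4481 + \left(- \frac{509}{- 10 \frac{5}{-7} \left(-6\right)} + \frac{7}{-1612}\right) = 4481 - \left(\frac{7}{1612} + \frac{509}{- 10 \cdot 5 \left(- \frac{1}{7}\right) \left(-6\right)}\right) = 4481 - \left(\frac{7}{1612} + \frac{509}{\left(-10\right) \left(- \frac{5}{7}\right) \left(-6\right)}\right) = 4481 - \left(\frac{7}{1612} + \frac{509}{\frac{50}{7} \left(-6\right)}\right) = 4481 - \left(\frac{7}{1612} + \frac{509}{- \frac{300}{7}}\right) = 4481 - - \frac{358841}{30225} = 4481 + \left(\frac{3563}{300} - \frac{7}{1612}\right) = 4481 + \frac{358841}{30225} = \frac{135797066}{30225}$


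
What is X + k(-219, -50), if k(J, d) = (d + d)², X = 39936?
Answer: 49936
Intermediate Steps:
k(J, d) = 4*d² (k(J, d) = (2*d)² = 4*d²)
X + k(-219, -50) = 39936 + 4*(-50)² = 39936 + 4*2500 = 39936 + 10000 = 49936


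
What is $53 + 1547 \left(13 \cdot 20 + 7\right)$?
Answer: $413102$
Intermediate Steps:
$53 + 1547 \left(13 \cdot 20 + 7\right) = 53 + 1547 \left(260 + 7\right) = 53 + 1547 \cdot 267 = 53 + 413049 = 413102$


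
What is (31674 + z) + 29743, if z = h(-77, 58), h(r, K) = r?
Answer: 61340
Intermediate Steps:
z = -77
(31674 + z) + 29743 = (31674 - 77) + 29743 = 31597 + 29743 = 61340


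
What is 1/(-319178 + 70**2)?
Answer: -1/314278 ≈ -3.1819e-6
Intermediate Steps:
1/(-319178 + 70**2) = 1/(-319178 + 4900) = 1/(-314278) = -1/314278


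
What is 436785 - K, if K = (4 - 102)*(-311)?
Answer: 406307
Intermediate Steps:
K = 30478 (K = -98*(-311) = 30478)
436785 - K = 436785 - 1*30478 = 436785 - 30478 = 406307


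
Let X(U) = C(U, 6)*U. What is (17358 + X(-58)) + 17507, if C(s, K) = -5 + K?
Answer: 34807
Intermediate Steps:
X(U) = U (X(U) = (-5 + 6)*U = 1*U = U)
(17358 + X(-58)) + 17507 = (17358 - 58) + 17507 = 17300 + 17507 = 34807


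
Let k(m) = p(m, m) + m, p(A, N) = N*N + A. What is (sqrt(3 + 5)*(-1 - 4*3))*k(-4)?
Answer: -208*sqrt(2) ≈ -294.16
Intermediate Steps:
p(A, N) = A + N**2 (p(A, N) = N**2 + A = A + N**2)
k(m) = m**2 + 2*m (k(m) = (m + m**2) + m = m**2 + 2*m)
(sqrt(3 + 5)*(-1 - 4*3))*k(-4) = (sqrt(3 + 5)*(-1 - 4*3))*(-4*(2 - 4)) = (sqrt(8)*(-1 - 12))*(-4*(-2)) = ((2*sqrt(2))*(-13))*8 = -26*sqrt(2)*8 = -208*sqrt(2)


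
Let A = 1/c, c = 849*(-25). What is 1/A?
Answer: -21225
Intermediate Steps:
c = -21225
A = -1/21225 (A = 1/(-21225) = -1/21225 ≈ -4.7114e-5)
1/A = 1/(-1/21225) = -21225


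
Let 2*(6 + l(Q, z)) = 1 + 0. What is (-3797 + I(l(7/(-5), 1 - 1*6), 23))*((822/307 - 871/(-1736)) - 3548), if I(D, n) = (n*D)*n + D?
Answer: 1585054998573/66619 ≈ 2.3793e+7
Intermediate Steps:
l(Q, z) = -11/2 (l(Q, z) = -6 + (1 + 0)/2 = -6 + (½)*1 = -6 + ½ = -11/2)
I(D, n) = D + D*n² (I(D, n) = (D*n)*n + D = D*n² + D = D + D*n²)
(-3797 + I(l(7/(-5), 1 - 1*6), 23))*((822/307 - 871/(-1736)) - 3548) = (-3797 - 11*(1 + 23²)/2)*((822/307 - 871/(-1736)) - 3548) = (-3797 - 11*(1 + 529)/2)*((822*(1/307) - 871*(-1/1736)) - 3548) = (-3797 - 11/2*530)*((822/307 + 871/1736) - 3548) = (-3797 - 2915)*(1694389/532952 - 3548) = -6712*(-1889219307/532952) = 1585054998573/66619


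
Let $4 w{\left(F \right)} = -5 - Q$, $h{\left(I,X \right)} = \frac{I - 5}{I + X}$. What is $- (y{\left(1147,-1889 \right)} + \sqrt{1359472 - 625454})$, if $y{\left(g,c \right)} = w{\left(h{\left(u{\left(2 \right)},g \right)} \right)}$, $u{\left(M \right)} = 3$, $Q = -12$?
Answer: $- \frac{7}{4} - \sqrt{734018} \approx -858.5$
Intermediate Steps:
$h{\left(I,X \right)} = \frac{-5 + I}{I + X}$
$w{\left(F \right)} = \frac{7}{4}$ ($w{\left(F \right)} = \frac{-5 - -12}{4} = \frac{-5 + 12}{4} = \frac{1}{4} \cdot 7 = \frac{7}{4}$)
$y{\left(g,c \right)} = \frac{7}{4}$
$- (y{\left(1147,-1889 \right)} + \sqrt{1359472 - 625454}) = - (\frac{7}{4} + \sqrt{1359472 - 625454}) = - (\frac{7}{4} + \sqrt{734018}) = - \frac{7}{4} - \sqrt{734018}$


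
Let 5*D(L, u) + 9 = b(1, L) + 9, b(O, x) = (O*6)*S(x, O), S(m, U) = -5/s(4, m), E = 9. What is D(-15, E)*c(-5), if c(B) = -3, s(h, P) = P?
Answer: -6/5 ≈ -1.2000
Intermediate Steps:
S(m, U) = -5/m
b(O, x) = -30*O/x (b(O, x) = (O*6)*(-5/x) = (6*O)*(-5/x) = -30*O/x)
D(L, u) = -6/L (D(L, u) = -9/5 + (-30*1/L + 9)/5 = -9/5 + (-30/L + 9)/5 = -9/5 + (9 - 30/L)/5 = -9/5 + (9/5 - 6/L) = -6/L)
D(-15, E)*c(-5) = -6/(-15)*(-3) = -6*(-1/15)*(-3) = (⅖)*(-3) = -6/5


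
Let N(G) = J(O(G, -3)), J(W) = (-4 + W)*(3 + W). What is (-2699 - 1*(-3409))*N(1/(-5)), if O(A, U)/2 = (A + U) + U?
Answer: 547268/5 ≈ 1.0945e+5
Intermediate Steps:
O(A, U) = 2*A + 4*U (O(A, U) = 2*((A + U) + U) = 2*(A + 2*U) = 2*A + 4*U)
N(G) = (-12 + 2*G)² - 2*G (N(G) = -12 + (2*G + 4*(-3))² - (2*G + 4*(-3)) = -12 + (2*G - 12)² - (2*G - 12) = -12 + (-12 + 2*G)² - (-12 + 2*G) = -12 + (-12 + 2*G)² + (12 - 2*G) = (-12 + 2*G)² - 2*G)
(-2699 - 1*(-3409))*N(1/(-5)) = (-2699 - 1*(-3409))*(-2/(-5) + 4*(-6 + 1/(-5))²) = (-2699 + 3409)*(-2*(-⅕) + 4*(-6 - ⅕)²) = 710*(⅖ + 4*(-31/5)²) = 710*(⅖ + 4*(961/25)) = 710*(⅖ + 3844/25) = 710*(3854/25) = 547268/5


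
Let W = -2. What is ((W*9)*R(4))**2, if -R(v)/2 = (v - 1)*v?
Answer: 186624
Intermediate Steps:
R(v) = -2*v*(-1 + v) (R(v) = -2*(v - 1)*v = -2*(-1 + v)*v = -2*v*(-1 + v))
((W*9)*R(4))**2 = ((-2*9)*(2*4*(1 - 1*4)))**2 = (-36*4*(1 - 4))**2 = (-36*4*(-3))**2 = (-18*(-24))**2 = 432**2 = 186624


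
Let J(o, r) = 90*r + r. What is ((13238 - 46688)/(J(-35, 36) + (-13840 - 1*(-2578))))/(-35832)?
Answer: -5575/47692392 ≈ -0.00011689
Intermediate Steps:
J(o, r) = 91*r
((13238 - 46688)/(J(-35, 36) + (-13840 - 1*(-2578))))/(-35832) = ((13238 - 46688)/(91*36 + (-13840 - 1*(-2578))))/(-35832) = -33450/(3276 + (-13840 + 2578))*(-1/35832) = -33450/(3276 - 11262)*(-1/35832) = -33450/(-7986)*(-1/35832) = -33450*(-1/7986)*(-1/35832) = (5575/1331)*(-1/35832) = -5575/47692392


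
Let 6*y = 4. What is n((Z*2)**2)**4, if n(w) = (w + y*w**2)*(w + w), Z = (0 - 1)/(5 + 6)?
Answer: 19865319381139456/797828346740416498671659121 ≈ 2.4899e-11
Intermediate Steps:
y = 2/3 (y = (1/6)*4 = 2/3 ≈ 0.66667)
Z = -1/11 ≈ -0.090909
n(w) = 2*w*(w + 2*w**2/3) (n(w) = (w + 2*w**2/3)*(w + w) = (w + 2*w**2/3)*(2*w) = 2*w*(w + 2*w**2/3))
n((Z*2)**2)**4 = (((-1/11*2)**2)**2*(2 + 4*(-1/11*2)**2/3))**4 = (((-2/11)**2)**2*(2 + 4*(-2/11)**2/3))**4 = ((4/121)**2*(2 + (4/3)*(4/121)))**4 = (16*(2 + 16/363)/14641)**4 = ((16/14641)*(742/363))**4 = (11872/5314683)**4 = 19865319381139456/797828346740416498671659121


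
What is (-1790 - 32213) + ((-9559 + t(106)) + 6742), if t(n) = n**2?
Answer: -25584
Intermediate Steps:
(-1790 - 32213) + ((-9559 + t(106)) + 6742) = (-1790 - 32213) + ((-9559 + 106**2) + 6742) = -34003 + ((-9559 + 11236) + 6742) = -34003 + (1677 + 6742) = -34003 + 8419 = -25584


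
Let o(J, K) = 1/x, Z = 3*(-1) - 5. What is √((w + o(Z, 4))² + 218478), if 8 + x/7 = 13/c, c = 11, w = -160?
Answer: √67275846871/525 ≈ 494.05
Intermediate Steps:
Z = -8 (Z = -3 - 5 = -8)
x = -525/11 (x = -56 + 7*(13/11) = -56 + 91/11 = -525/11 ≈ -47.727)
o(J, K) = -11/525 (o(J, K) = 1/(-525/11) = -11/525)
√((w + o(Z, 4))² + 218478) = √((-160 - 11/525)² + 218478) = √((-84011/525)² + 218478) = √(7057848121/275625 + 218478) = √(67275846871/275625) = √67275846871/525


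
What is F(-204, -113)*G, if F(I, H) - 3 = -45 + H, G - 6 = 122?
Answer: -19840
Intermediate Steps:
G = 128 (G = 6 + 122 = 128)
F(I, H) = -42 + H (F(I, H) = 3 + (-45 + H) = -42 + H)
F(-204, -113)*G = (-42 - 113)*128 = -155*128 = -19840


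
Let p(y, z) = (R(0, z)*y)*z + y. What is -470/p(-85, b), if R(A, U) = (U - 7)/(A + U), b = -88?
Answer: -1/17 ≈ -0.058824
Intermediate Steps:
R(A, U) = (-7 + U)/(A + U)
p(y, z) = y + y*(-7 + z) (p(y, z) = (((-7 + z)/(0 + z))*y)*z + y = (((-7 + z)/z)*y)*z + y = (y*(-7 + z)/z)*z + y = y*(-7 + z) + y = y + y*(-7 + z))
-470/p(-85, b) = -470*(-1/(85*(-6 - 88))) = -470/((-85*(-94))) = -470/7990 = -470*1/7990 = -1/17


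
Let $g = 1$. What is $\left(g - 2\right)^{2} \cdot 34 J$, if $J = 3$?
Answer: $102$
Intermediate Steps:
$\left(g - 2\right)^{2} \cdot 34 J = \left(1 - 2\right)^{2} \cdot 34 \cdot 3 = \left(-1\right)^{2} \cdot 34 \cdot 3 = 1 \cdot 34 \cdot 3 = 34 \cdot 3 = 102$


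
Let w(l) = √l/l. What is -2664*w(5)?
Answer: -2664*√5/5 ≈ -1191.4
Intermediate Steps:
w(l) = l^(-½)
-2664*w(5) = -2664*√5/5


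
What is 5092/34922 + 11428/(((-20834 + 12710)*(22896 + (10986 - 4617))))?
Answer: 7961961227/54622800585 ≈ 0.14576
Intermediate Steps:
5092/34922 + 11428/(((-20834 + 12710)*(22896 + (10986 - 4617)))) = 5092*(1/34922) + 11428/((-8124*(22896 + 6369))) = 134/919 + 11428/((-8124*29265)) = 134/919 + 11428/(-237748860) = 134/919 + 11428*(-1/237748860) = 134/919 - 2857/59437215 = 7961961227/54622800585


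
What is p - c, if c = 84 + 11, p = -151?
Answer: -246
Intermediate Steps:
c = 95
p - c = -151 - 1*95 = -151 - 95 = -246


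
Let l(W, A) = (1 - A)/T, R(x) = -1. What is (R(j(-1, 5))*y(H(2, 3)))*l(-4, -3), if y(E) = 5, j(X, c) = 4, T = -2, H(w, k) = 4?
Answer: 10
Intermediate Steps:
l(W, A) = -1/2 + A/2 (l(W, A) = (1 - A)/(-2) = (1 - A)*(-1/2) = -1/2 + A/2)
(R(j(-1, 5))*y(H(2, 3)))*l(-4, -3) = (-1*5)*(-1/2 + (1/2)*(-3)) = -5*(-1/2 - 3/2) = -5*(-2) = 10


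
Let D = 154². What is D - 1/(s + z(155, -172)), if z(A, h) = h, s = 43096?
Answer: 1017985583/42924 ≈ 23716.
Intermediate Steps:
D = 23716
D - 1/(s + z(155, -172)) = 23716 - 1/(43096 - 172) = 23716 - 1/42924 = 1017985583/42924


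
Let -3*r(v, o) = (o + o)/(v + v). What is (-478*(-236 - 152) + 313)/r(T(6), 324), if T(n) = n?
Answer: -185777/18 ≈ -10321.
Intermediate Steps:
r(v, o) = -o/(3*v) (r(v, o) = -(o + o)/(3*(v + v)) = -2*o/(3*(2*v)) = -2*o*1/(2*v)/3 = -o/(3*v))
(-478*(-236 - 152) + 313)/r(T(6), 324) = (-478*(-236 - 152) + 313)/((-1/3*324/6)) = (-478*(-388) + 313)/((-1/3*324*1/6)) = (185464 + 313)/(-18) = 185777*(-1/18) = -185777/18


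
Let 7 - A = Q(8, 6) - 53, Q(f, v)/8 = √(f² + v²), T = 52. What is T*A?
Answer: -1040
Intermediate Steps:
Q(f, v) = 8*√(f² + v²)
A = -20 (A = 7 - (8*√(8² + 6²) - 53) = 7 - (8*√(64 + 36) - 53) = 7 - (8*√100 - 53) = 7 - (8*10 - 53) = 7 - (80 - 53) = 7 - 1*27 = 7 - 27 = -20)
T*A = 52*(-20) = -1040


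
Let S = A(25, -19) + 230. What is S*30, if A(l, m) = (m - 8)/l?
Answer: 34338/5 ≈ 6867.6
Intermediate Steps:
A(l, m) = (-8 + m)/l
S = 5723/25 (S = (-8 - 19)/25 + 230 = (1/25)*(-27) + 230 = -27/25 + 230 = 5723/25 ≈ 228.92)
S*30 = (5723/25)*30 = 34338/5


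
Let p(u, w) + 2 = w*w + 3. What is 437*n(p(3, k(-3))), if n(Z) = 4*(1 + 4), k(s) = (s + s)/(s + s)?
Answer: 8740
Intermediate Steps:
k(s) = 1 (k(s) = (2*s)/((2*s)) = (2*s)*(1/(2*s)) = 1)
p(u, w) = 1 + w**2 (p(u, w) = -2 + (w*w + 3) = -2 + (w**2 + 3) = -2 + (3 + w**2) = 1 + w**2)
n(Z) = 20 (n(Z) = 4*5 = 20)
437*n(p(3, k(-3))) = 437*20 = 8740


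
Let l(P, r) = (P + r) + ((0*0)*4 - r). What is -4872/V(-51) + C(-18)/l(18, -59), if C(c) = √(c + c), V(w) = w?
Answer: 1624/17 + I/3 ≈ 95.529 + 0.33333*I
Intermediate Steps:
C(c) = √2*√c (C(c) = √(2*c) = √2*√c)
l(P, r) = P (l(P, r) = (P + r) + (0*4 - r) = (P + r) + (0 - r) = (P + r) - r = P)
-4872/V(-51) + C(-18)/l(18, -59) = -4872/(-51) + (√2*√(-18))/18 = -4872*(-1/51) + (√2*(3*I*√2))*(1/18) = 1624/17 + (6*I)*(1/18) = 1624/17 + I/3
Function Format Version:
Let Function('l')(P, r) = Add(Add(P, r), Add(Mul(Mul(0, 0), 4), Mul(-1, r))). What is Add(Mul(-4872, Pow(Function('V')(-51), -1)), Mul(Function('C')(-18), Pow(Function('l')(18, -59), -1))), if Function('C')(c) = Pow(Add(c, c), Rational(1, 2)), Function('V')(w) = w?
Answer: Add(Rational(1624, 17), Mul(Rational(1, 3), I)) ≈ Add(95.529, Mul(0.33333, I))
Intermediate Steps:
Function('C')(c) = Mul(Pow(2, Rational(1, 2)), Pow(c, Rational(1, 2))) (Function('C')(c) = Pow(Mul(2, c), Rational(1, 2)) = Mul(Pow(2, Rational(1, 2)), Pow(c, Rational(1, 2))))
Function('l')(P, r) = P (Function('l')(P, r) = Add(Add(P, r), Add(Mul(0, 4), Mul(-1, r))) = Add(Add(P, r), Add(0, Mul(-1, r))) = Add(Add(P, r), Mul(-1, r)) = P)
Add(Mul(-4872, Pow(Function('V')(-51), -1)), Mul(Function('C')(-18), Pow(Function('l')(18, -59), -1))) = Add(Mul(-4872, Pow(-51, -1)), Mul(Mul(Pow(2, Rational(1, 2)), Pow(-18, Rational(1, 2))), Pow(18, -1))) = Add(Mul(-4872, Rational(-1, 51)), Mul(Mul(Pow(2, Rational(1, 2)), Mul(3, I, Pow(2, Rational(1, 2)))), Rational(1, 18))) = Add(Rational(1624, 17), Mul(Mul(6, I), Rational(1, 18))) = Add(Rational(1624, 17), Mul(Rational(1, 3), I))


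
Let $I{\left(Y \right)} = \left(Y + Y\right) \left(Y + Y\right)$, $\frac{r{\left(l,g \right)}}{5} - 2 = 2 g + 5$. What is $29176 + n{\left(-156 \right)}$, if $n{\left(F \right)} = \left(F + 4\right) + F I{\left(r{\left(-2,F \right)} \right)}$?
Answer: $-1451160976$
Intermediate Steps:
$r{\left(l,g \right)} = 35 + 10 g$ ($r{\left(l,g \right)} = 10 + 5 \left(2 g + 5\right) = 10 + 5 \left(5 + 2 g\right) = 10 + \left(25 + 10 g\right) = 35 + 10 g$)
$I{\left(Y \right)} = 4 Y^{2}$ ($I{\left(Y \right)} = 2 Y 2 Y = 4 Y^{2}$)
$n{\left(F \right)} = 4 + F + 4 F \left(35 + 10 F\right)^{2}$ ($n{\left(F \right)} = \left(F + 4\right) + F 4 \left(35 + 10 F\right)^{2} = \left(4 + F\right) + 4 F \left(35 + 10 F\right)^{2} = 4 + F + 4 F \left(35 + 10 F\right)^{2}$)
$29176 + n{\left(-156 \right)} = 29176 + \left(4 - 156 + 100 \left(-156\right) \left(7 + 2 \left(-156\right)\right)^{2}\right) = 29176 + \left(4 - 156 + 100 \left(-156\right) \left(7 - 312\right)^{2}\right) = 29176 + \left(4 - 156 + 100 \left(-156\right) \left(-305\right)^{2}\right) = 29176 + \left(4 - 156 + 100 \left(-156\right) 93025\right) = 29176 - 1451190152 = -1451160976$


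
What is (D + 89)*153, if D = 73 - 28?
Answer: 20502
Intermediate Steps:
D = 45
(D + 89)*153 = (45 + 89)*153 = 134*153 = 20502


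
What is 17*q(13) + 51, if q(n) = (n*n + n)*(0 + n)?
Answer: 40273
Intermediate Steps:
q(n) = n*(n + n²) (q(n) = (n² + n)*n = (n + n²)*n = n*(n + n²))
17*q(13) + 51 = 17*(13²*(1 + 13)) + 51 = 17*(169*14) + 51 = 17*2366 + 51 = 40222 + 51 = 40273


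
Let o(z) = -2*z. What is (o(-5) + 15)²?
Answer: 625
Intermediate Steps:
(o(-5) + 15)² = (-2*(-5) + 15)² = (10 + 15)² = 25² = 625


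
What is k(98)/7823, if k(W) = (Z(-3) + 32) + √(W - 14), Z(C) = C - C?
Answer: 32/7823 + 2*√21/7823 ≈ 0.0052621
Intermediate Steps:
Z(C) = 0
k(W) = 32 + √(-14 + W) (k(W) = (0 + 32) + √(W - 14) = 32 + √(-14 + W))
k(98)/7823 = (32 + √(-14 + 98))/7823 = (32 + √84)*(1/7823) = (32 + 2*√21)*(1/7823) = 32/7823 + 2*√21/7823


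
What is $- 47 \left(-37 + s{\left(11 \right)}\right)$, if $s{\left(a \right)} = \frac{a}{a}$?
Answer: $1692$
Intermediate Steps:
$s{\left(a \right)} = 1$
$- 47 \left(-37 + s{\left(11 \right)}\right) = - 47 \left(-37 + 1\right) = \left(-47\right) \left(-36\right) = 1692$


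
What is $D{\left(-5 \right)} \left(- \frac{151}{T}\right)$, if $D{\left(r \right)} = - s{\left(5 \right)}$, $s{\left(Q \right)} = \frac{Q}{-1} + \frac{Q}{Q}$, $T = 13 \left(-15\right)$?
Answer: $\frac{604}{195} \approx 3.0974$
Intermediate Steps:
$T = -195$
$s{\left(Q \right)} = 1 - Q$ ($s{\left(Q \right)} = Q \left(-1\right) + 1 = - Q + 1 = 1 - Q$)
$D{\left(r \right)} = 4$ ($D{\left(r \right)} = - (1 - 5) = \left(-1\right) \left(-4\right) = 4$)
$D{\left(-5 \right)} \left(- \frac{151}{T}\right) = 4 \left(- \frac{151}{-195}\right) = 4 \left(\left(-151\right) \left(- \frac{1}{195}\right)\right) = 4 \cdot \frac{151}{195} = \frac{604}{195}$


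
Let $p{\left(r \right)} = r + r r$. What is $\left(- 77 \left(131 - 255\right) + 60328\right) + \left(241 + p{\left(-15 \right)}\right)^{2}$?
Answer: $273277$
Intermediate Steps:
$p{\left(r \right)} = r + r^{2}$
$\left(- 77 \left(131 - 255\right) + 60328\right) + \left(241 + p{\left(-15 \right)}\right)^{2} = \left(- 77 \left(131 - 255\right) + 60328\right) + \left(241 - 15 \left(1 - 15\right)\right)^{2} = \left(\left(-77\right) \left(-124\right) + 60328\right) + \left(241 - -210\right)^{2} = \left(9548 + 60328\right) + \left(241 + 210\right)^{2} = 69876 + 451^{2} = 69876 + 203401 = 273277$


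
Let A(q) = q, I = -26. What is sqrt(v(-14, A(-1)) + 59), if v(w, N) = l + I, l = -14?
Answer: sqrt(19) ≈ 4.3589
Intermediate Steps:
v(w, N) = -40 (v(w, N) = -14 - 26 = -40)
sqrt(v(-14, A(-1)) + 59) = sqrt(-40 + 59) = sqrt(19)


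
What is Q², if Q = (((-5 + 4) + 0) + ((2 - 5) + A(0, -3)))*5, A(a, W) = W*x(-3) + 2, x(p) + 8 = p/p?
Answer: 9025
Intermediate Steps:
x(p) = -7 (x(p) = -8 + p/p = -8 + 1 = -7)
A(a, W) = 2 - 7*W (A(a, W) = W*(-7) + 2 = -7*W + 2 = 2 - 7*W)
Q = 95 (Q = (((-5 + 4) + 0) + ((2 - 5) + (2 - 7*(-3))))*5 = ((-1 + 0) + (-3 + (2 + 21)))*5 = (-1 + (-3 + 23))*5 = (-1 + 20)*5 = 19*5 = 95)
Q² = 95² = 9025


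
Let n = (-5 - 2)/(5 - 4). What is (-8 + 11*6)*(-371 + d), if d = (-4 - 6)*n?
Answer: -17458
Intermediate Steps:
n = -7 (n = -7/1 = -7*1 = -7)
d = 70 (d = (-4 - 6)*(-7) = -10*(-7) = 70)
(-8 + 11*6)*(-371 + d) = (-8 + 11*6)*(-371 + 70) = (-8 + 66)*(-301) = 58*(-301) = -17458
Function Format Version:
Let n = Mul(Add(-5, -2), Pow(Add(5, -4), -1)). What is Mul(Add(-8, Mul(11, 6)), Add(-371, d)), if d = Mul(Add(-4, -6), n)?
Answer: -17458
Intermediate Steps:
n = -7 (n = Mul(-7, Pow(1, -1)) = Mul(-7, 1) = -7)
d = 70 (d = Mul(Add(-4, -6), -7) = Mul(-10, -7) = 70)
Mul(Add(-8, Mul(11, 6)), Add(-371, d)) = Mul(Add(-8, Mul(11, 6)), Add(-371, 70)) = Mul(Add(-8, 66), -301) = Mul(58, -301) = -17458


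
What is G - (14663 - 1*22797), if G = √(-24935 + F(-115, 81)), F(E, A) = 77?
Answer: 8134 + 3*I*√2762 ≈ 8134.0 + 157.66*I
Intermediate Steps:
G = 3*I*√2762 (G = √(-24935 + 77) = √(-24858) = 3*I*√2762 ≈ 157.66*I)
G - (14663 - 1*22797) = 3*I*√2762 - (14663 - 1*22797) = 3*I*√2762 - (14663 - 22797) = 3*I*√2762 - 1*(-8134) = 3*I*√2762 + 8134 = 8134 + 3*I*√2762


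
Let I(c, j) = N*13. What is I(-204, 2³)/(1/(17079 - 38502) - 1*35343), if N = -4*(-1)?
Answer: -556998/378576545 ≈ -0.0014713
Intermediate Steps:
N = 4
I(c, j) = 52 (I(c, j) = 4*13 = 52)
I(-204, 2³)/(1/(17079 - 38502) - 1*35343) = 52/(1/(17079 - 38502) - 1*35343) = 52/(1/(-21423) - 35343) = 52/(-1/21423 - 35343) = 52/(-757153090/21423) = 52*(-21423/757153090) = -556998/378576545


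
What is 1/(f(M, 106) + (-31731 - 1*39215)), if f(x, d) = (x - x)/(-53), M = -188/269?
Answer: -1/70946 ≈ -1.4095e-5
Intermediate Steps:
M = -188/269 (M = -188*1/269 = -188/269 ≈ -0.69888)
f(x, d) = 0 (f(x, d) = 0*(-1/53) = 0)
1/(f(M, 106) + (-31731 - 1*39215)) = 1/(0 + (-31731 - 1*39215)) = 1/(0 + (-31731 - 39215)) = 1/(0 - 70946) = 1/(-70946) = -1/70946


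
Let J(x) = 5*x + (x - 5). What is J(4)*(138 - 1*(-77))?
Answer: 4085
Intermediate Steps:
J(x) = -5 + 6*x (J(x) = 5*x + (-5 + x) = -5 + 6*x)
J(4)*(138 - 1*(-77)) = (-5 + 6*4)*(138 - 1*(-77)) = (-5 + 24)*(138 + 77) = 19*215 = 4085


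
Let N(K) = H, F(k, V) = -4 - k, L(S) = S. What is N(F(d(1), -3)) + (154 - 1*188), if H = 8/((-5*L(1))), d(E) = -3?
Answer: -178/5 ≈ -35.600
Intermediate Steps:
H = -8/5 (H = 8/((-5*1)) = 8/(-5) = 8*(-⅕) = -8/5 ≈ -1.6000)
N(K) = -8/5
N(F(d(1), -3)) + (154 - 1*188) = -8/5 + (154 - 1*188) = -8/5 + (154 - 188) = -8/5 - 34 = -178/5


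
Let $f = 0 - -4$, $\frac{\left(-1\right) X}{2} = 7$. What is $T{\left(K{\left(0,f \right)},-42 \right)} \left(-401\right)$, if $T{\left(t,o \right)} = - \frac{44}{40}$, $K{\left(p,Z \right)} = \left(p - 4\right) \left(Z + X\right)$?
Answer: $\frac{4411}{10} \approx 441.1$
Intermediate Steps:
$X = -14$ ($X = \left(-2\right) 7 = -14$)
$f = 4$ ($f = 0 + 4 = 4$)
$K{\left(p,Z \right)} = \left(-14 + Z\right) \left(-4 + p\right)$ ($K{\left(p,Z \right)} = \left(p - 4\right) \left(Z - 14\right) = \left(-4 + p\right) \left(-14 + Z\right) = \left(-14 + Z\right) \left(-4 + p\right)$)
$T{\left(t,o \right)} = - \frac{11}{10}$ ($T{\left(t,o \right)} = \left(-44\right) \frac{1}{40} = - \frac{11}{10}$)
$T{\left(K{\left(0,f \right)},-42 \right)} \left(-401\right) = \left(- \frac{11}{10}\right) \left(-401\right) = \frac{4411}{10}$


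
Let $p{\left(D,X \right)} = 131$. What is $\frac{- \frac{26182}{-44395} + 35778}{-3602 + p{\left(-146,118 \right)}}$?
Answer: $- \frac{122183884}{11853465} \approx -10.308$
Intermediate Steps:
$\frac{- \frac{26182}{-44395} + 35778}{-3602 + p{\left(-146,118 \right)}} = \frac{- \frac{26182}{-44395} + 35778}{-3602 + 131} = \frac{\left(-26182\right) \left(- \frac{1}{44395}\right) + 35778}{-3471} = \left(\frac{2014}{3415} + 35778\right) \left(- \frac{1}{3471}\right) = \frac{122183884}{3415} \left(- \frac{1}{3471}\right) = - \frac{122183884}{11853465}$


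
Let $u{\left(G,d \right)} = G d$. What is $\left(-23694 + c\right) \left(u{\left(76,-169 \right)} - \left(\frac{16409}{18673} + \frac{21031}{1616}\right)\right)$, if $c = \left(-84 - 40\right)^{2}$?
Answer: $\frac{1613667978443641}{15087784} \approx 1.0695 \cdot 10^{8}$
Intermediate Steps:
$c = 15376$ ($c = \left(-124\right)^{2} = 15376$)
$\left(-23694 + c\right) \left(u{\left(76,-169 \right)} - \left(\frac{16409}{18673} + \frac{21031}{1616}\right)\right) = \left(-23694 + 15376\right) \left(76 \left(-169\right) - \left(\frac{16409}{18673} + \frac{21031}{1616}\right)\right) = - 8318 \left(-12844 - \frac{419228807}{30175568}\right) = \left(-8318\right) \left(- \frac{387994224199}{30175568}\right) = \frac{1613667978443641}{15087784}$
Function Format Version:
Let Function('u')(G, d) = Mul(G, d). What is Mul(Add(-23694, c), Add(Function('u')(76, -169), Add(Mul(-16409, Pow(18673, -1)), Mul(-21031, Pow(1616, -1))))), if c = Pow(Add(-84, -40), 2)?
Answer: Rational(1613667978443641, 15087784) ≈ 1.0695e+8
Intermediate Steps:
c = 15376 (c = Pow(-124, 2) = 15376)
Mul(Add(-23694, c), Add(Function('u')(76, -169), Add(Mul(-16409, Pow(18673, -1)), Mul(-21031, Pow(1616, -1))))) = Mul(Add(-23694, 15376), Add(Mul(76, -169), Add(Mul(-16409, Pow(18673, -1)), Mul(-21031, Pow(1616, -1))))) = Mul(-8318, Add(-12844, Add(Mul(-16409, Rational(1, 18673)), Mul(-21031, Rational(1, 1616))))) = Mul(-8318, Add(-12844, Add(Rational(-16409, 18673), Rational(-21031, 1616)))) = Mul(-8318, Add(-12844, Rational(-419228807, 30175568))) = Mul(-8318, Rational(-387994224199, 30175568)) = Rational(1613667978443641, 15087784)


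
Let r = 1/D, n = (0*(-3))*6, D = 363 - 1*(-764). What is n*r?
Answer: 0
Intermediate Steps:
D = 1127 (D = 363 + 764 = 1127)
n = 0 (n = 0*6 = 0)
r = 1/1127 ≈ 0.00088731
n*r = 0*(1/1127) = 0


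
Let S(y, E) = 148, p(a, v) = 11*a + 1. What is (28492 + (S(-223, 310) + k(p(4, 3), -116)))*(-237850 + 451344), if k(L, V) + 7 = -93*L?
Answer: 5219501312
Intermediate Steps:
p(a, v) = 1 + 11*a
k(L, V) = -7 - 93*L
(28492 + (S(-223, 310) + k(p(4, 3), -116)))*(-237850 + 451344) = (28492 + (148 + (-7 - 93*(1 + 11*4))))*(-237850 + 451344) = (28492 + (148 + (-7 - 93*(1 + 44))))*213494 = (28492 + (148 + (-7 - 93*45)))*213494 = (28492 + (148 + (-7 - 4185)))*213494 = (28492 + (148 - 4192))*213494 = (28492 - 4044)*213494 = 24448*213494 = 5219501312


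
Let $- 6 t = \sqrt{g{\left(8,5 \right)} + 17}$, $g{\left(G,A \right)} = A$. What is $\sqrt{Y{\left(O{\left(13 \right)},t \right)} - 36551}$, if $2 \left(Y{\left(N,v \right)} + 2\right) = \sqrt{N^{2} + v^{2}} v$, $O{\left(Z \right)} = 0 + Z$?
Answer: $\frac{\sqrt{-1315908 - \sqrt{33583}}}{6} \approx 191.2 i$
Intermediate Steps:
$O{\left(Z \right)} = Z$
$t = - \frac{\sqrt{22}}{6}$ ($t = - \frac{\sqrt{5 + 17}}{6} = - \frac{\sqrt{22}}{6} \approx -0.78174$)
$Y{\left(N,v \right)} = -2 + \frac{v \sqrt{N^{2} + v^{2}}}{2}$ ($Y{\left(N,v \right)} = -2 + \frac{\sqrt{N^{2} + v^{2}} v}{2} = -2 + \frac{v \sqrt{N^{2} + v^{2}}}{2}$)
$\sqrt{Y{\left(O{\left(13 \right)},t \right)} - 36551} = \sqrt{\left(-2 + \frac{- \frac{\sqrt{22}}{6} \sqrt{13^{2} + \left(- \frac{\sqrt{22}}{6}\right)^{2}}}{2}\right) - 36551} = \sqrt{\left(-2 + \frac{- \frac{\sqrt{22}}{6} \sqrt{169 + \frac{11}{18}}}{2}\right) - 36551} = \sqrt{\left(-2 + \frac{- \frac{\sqrt{22}}{6} \sqrt{\frac{3053}{18}}}{2}\right) - 36551} = \sqrt{\left(-2 + \frac{- \frac{\sqrt{22}}{6} \frac{\sqrt{6106}}{6}}{2}\right) - 36551} = \sqrt{\left(-2 - \frac{\sqrt{33583}}{36}\right) - 36551} = \sqrt{-36553 - \frac{\sqrt{33583}}{36}}$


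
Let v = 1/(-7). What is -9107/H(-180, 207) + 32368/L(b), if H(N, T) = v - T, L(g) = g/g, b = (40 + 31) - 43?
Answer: 46997349/1450 ≈ 32412.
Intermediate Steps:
b = 28 (b = 71 - 43 = 28)
L(g) = 1
v = -⅐ ≈ -0.14286
H(N, T) = -⅐ - T
-9107/H(-180, 207) + 32368/L(b) = -9107/(-⅐ - 1*207) + 32368/1 = -9107/(-⅐ - 207) + 32368*1 = -9107/(-1450/7) + 32368 = -9107*(-7/1450) + 32368 = 63749/1450 + 32368 = 46997349/1450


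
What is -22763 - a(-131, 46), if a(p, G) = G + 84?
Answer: -22893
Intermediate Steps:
a(p, G) = 84 + G
-22763 - a(-131, 46) = -22763 - (84 + 46) = -22763 - 1*130 = -22763 - 130 = -22893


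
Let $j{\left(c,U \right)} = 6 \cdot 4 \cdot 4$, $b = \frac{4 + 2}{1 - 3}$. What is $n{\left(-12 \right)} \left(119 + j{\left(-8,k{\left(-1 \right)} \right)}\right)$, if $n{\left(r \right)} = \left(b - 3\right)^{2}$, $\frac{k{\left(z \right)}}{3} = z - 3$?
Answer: $7740$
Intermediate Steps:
$k{\left(z \right)} = -9 + 3 z$ ($k{\left(z \right)} = 3 \left(z - 3\right) = 3 \left(-3 + z\right) = -9 + 3 z$)
$b = -3$ ($b = \frac{6}{-2} = 6 \left(- \frac{1}{2}\right) = -3$)
$j{\left(c,U \right)} = 96$ ($j{\left(c,U \right)} = 24 \cdot 4 = 96$)
$n{\left(r \right)} = 36$ ($n{\left(r \right)} = \left(-3 - 3\right)^{2} = \left(-6\right)^{2} = 36$)
$n{\left(-12 \right)} \left(119 + j{\left(-8,k{\left(-1 \right)} \right)}\right) = 36 \left(119 + 96\right) = 36 \cdot 215 = 7740$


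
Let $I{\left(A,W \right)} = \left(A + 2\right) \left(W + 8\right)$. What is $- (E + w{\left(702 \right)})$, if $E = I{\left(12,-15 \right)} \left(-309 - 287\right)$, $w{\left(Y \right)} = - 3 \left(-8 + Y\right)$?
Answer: $-56326$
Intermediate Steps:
$w{\left(Y \right)} = 24 - 3 Y$
$I{\left(A,W \right)} = \left(2 + A\right) \left(8 + W\right)$
$E = 58408$ ($E = \left(16 + 2 \left(-15\right) + 8 \cdot 12 + 12 \left(-15\right)\right) \left(-309 - 287\right) = \left(16 - 30 + 96 - 180\right) \left(-596\right) = \left(-98\right) \left(-596\right) = 58408$)
$- (E + w{\left(702 \right)}) = - (58408 + \left(24 - 2106\right)) = - (58408 - 2082) = \left(-1\right) 56326 = -56326$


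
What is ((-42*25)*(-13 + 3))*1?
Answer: 10500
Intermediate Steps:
((-42*25)*(-13 + 3))*1 = -1050*(-10)*1 = 10500*1 = 10500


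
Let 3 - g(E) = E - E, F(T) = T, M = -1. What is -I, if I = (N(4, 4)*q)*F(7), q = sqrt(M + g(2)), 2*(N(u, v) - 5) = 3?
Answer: -91*sqrt(2)/2 ≈ -64.347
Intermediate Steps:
N(u, v) = 13/2 (N(u, v) = 5 + (1/2)*3 = 5 + 3/2 = 13/2)
g(E) = 3 (g(E) = 3 - (E - E) = 3 - 1*0 = 3 + 0 = 3)
q = sqrt(2) (q = sqrt(-1 + 3) = sqrt(2) ≈ 1.4142)
I = 91*sqrt(2)/2 (I = (13*sqrt(2)/2)*7 = 91*sqrt(2)/2 ≈ 64.347)
-I = -91*sqrt(2)/2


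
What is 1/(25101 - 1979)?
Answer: 1/23122 ≈ 4.3249e-5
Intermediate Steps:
1/(25101 - 1979) = 1/23122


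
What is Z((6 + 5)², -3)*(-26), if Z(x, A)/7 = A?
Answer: 546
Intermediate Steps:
Z(x, A) = 7*A
Z((6 + 5)², -3)*(-26) = (7*(-3))*(-26) = -21*(-26) = 546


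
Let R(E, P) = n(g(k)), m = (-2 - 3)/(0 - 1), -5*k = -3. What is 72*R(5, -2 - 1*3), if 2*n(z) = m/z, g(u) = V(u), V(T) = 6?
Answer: 30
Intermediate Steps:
k = ⅗ (k = -⅕*(-3) = ⅗ ≈ 0.60000)
m = 5 (m = -5/(-1) = -5*(-1) = 5)
g(u) = 6
n(z) = 5/(2*z) (n(z) = (5/z)/2 = 5/(2*z))
R(E, P) = 5/12 (R(E, P) = (5/2)/6 = (5/2)*(⅙) = 5/12)
72*R(5, -2 - 1*3) = 72*(5/12) = 30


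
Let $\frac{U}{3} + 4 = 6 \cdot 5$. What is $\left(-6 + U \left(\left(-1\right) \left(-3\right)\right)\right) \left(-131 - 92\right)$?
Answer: $-50844$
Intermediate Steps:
$U = 78$ ($U = -12 + 3 \cdot 6 \cdot 5 = -12 + 3 \cdot 30 = -12 + 90 = 78$)
$\left(-6 + U \left(\left(-1\right) \left(-3\right)\right)\right) \left(-131 - 92\right) = \left(-6 + 78 \left(\left(-1\right) \left(-3\right)\right)\right) \left(-131 - 92\right) = \left(-6 + 78 \cdot 3\right) \left(-223\right) = \left(-6 + 234\right) \left(-223\right) = 228 \left(-223\right) = -50844$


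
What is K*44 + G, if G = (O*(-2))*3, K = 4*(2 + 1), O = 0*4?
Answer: 528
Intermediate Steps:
O = 0
K = 12 (K = 4*3 = 12)
G = 0 (G = (0*(-2))*3 = 0*3 = 0)
K*44 + G = 12*44 + 0 = 528 + 0 = 528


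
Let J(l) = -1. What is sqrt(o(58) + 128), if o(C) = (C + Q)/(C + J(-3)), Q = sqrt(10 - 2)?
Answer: sqrt(419178 + 114*sqrt(2))/57 ≈ 11.361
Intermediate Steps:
Q = 2*sqrt(2) (Q = sqrt(8) = 2*sqrt(2) ≈ 2.8284)
o(C) = (C + 2*sqrt(2))/(-1 + C) (o(C) = (C + 2*sqrt(2))/(C - 1) = (C + 2*sqrt(2))/(-1 + C))
sqrt(o(58) + 128) = sqrt((58 + 2*sqrt(2))/(-1 + 58) + 128) = sqrt((58 + 2*sqrt(2))/57 + 128) = sqrt((58/57 + 2*sqrt(2)/57) + 128) = sqrt(7354/57 + 2*sqrt(2)/57)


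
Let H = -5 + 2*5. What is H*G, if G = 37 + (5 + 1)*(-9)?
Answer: -85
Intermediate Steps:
H = 5 (H = -5 + 10 = 5)
G = -17 (G = 37 + 6*(-9) = 37 - 54 = -17)
H*G = 5*(-17) = -85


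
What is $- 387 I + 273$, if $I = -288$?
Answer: $111729$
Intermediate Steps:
$- 387 I + 273 = \left(-387\right) \left(-288\right) + 273 = 111456 + 273 = 111729$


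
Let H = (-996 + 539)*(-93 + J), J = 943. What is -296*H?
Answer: 114981200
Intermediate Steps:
H = -388450 (H = (-996 + 539)*(-93 + 943) = -457*850 = -388450)
-296*H = -296*(-388450) = 114981200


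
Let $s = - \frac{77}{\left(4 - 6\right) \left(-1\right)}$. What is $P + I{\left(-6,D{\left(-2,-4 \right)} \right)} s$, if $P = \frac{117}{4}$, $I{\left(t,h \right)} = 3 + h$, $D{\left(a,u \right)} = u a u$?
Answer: $\frac{4583}{4} \approx 1145.8$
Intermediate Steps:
$D{\left(a,u \right)} = a u^{2}$ ($D{\left(a,u \right)} = a u u = a u^{2}$)
$P = \frac{117}{4}$ ($P = 117 \cdot \frac{1}{4} = \frac{117}{4} \approx 29.25$)
$s = - \frac{77}{2}$ ($s = - \frac{77}{\left(-2\right) \left(-1\right)} = - \frac{77}{2} \approx -38.5$)
$P + I{\left(-6,D{\left(-2,-4 \right)} \right)} s = \frac{117}{4} + \left(3 - 2 \left(-4\right)^{2}\right) \left(- \frac{77}{2}\right) = \frac{117}{4} + \left(3 - 32\right) \left(- \frac{77}{2}\right) = \frac{117}{4} - - \frac{2233}{2} = \frac{117}{4} + \frac{2233}{2} = \frac{4583}{4}$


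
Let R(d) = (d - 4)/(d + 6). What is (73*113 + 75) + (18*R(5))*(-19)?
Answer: 91222/11 ≈ 8292.9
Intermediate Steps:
R(d) = (-4 + d)/(6 + d)
(73*113 + 75) + (18*R(5))*(-19) = (73*113 + 75) + (18*((-4 + 5)/(6 + 5)))*(-19) = (8249 + 75) + (18*(1/11))*(-19) = 8324 + (18*((1/11)*1))*(-19) = 8324 + (18*(1/11))*(-19) = 8324 + (18/11)*(-19) = 8324 - 342/11 = 91222/11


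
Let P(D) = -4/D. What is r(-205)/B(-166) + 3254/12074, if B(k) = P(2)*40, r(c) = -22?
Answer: 131487/241480 ≈ 0.54451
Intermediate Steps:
B(k) = -80 (B(k) = -4/2*40 = -4*½*40 = -2*40 = -80)
r(-205)/B(-166) + 3254/12074 = -22/(-80) + 3254/12074 = -22*(-1/80) + 3254*(1/12074) = 11/40 + 1627/6037 = 131487/241480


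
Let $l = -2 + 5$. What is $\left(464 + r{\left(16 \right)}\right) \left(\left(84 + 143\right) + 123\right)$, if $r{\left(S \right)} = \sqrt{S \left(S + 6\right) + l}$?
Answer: $162400 + 350 \sqrt{355} \approx 1.6899 \cdot 10^{5}$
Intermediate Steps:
$l = 3$
$r{\left(S \right)} = \sqrt{3 + S \left(6 + S\right)}$ ($r{\left(S \right)} = \sqrt{S \left(S + 6\right) + 3} = \sqrt{S \left(6 + S\right) + 3} = \sqrt{3 + S \left(6 + S\right)}$)
$\left(464 + r{\left(16 \right)}\right) \left(\left(84 + 143\right) + 123\right) = \left(464 + \sqrt{3 + 16^{2} + 6 \cdot 16}\right) \left(\left(84 + 143\right) + 123\right) = \left(464 + \sqrt{3 + 256 + 96}\right) \left(227 + 123\right) = \left(464 + \sqrt{355}\right) 350 = 162400 + 350 \sqrt{355}$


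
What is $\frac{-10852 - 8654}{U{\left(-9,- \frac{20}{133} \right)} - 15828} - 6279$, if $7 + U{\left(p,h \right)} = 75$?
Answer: $- \frac{49468767}{7880} \approx -6277.8$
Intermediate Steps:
$U{\left(p,h \right)} = 68$ ($U{\left(p,h \right)} = -7 + 75 = 68$)
$\frac{-10852 - 8654}{U{\left(-9,- \frac{20}{133} \right)} - 15828} - 6279 = \frac{-10852 - 8654}{68 - 15828} - 6279 = - \frac{19506}{-15760} - 6279 = \left(-19506\right) \left(- \frac{1}{15760}\right) - 6279 = \frac{9753}{7880} - 6279 = - \frac{49468767}{7880}$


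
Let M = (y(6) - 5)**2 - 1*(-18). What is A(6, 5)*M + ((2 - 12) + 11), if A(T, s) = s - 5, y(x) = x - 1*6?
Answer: 1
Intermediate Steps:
y(x) = -6 + x (y(x) = x - 6 = -6 + x)
A(T, s) = -5 + s
M = 43 (M = ((-6 + 6) - 5)**2 - 1*(-18) = (0 - 5)**2 + 18 = (-5)**2 + 18 = 25 + 18 = 43)
A(6, 5)*M + ((2 - 12) + 11) = (-5 + 5)*43 + ((2 - 12) + 11) = 0*43 + (-10 + 11) = 0 + 1 = 1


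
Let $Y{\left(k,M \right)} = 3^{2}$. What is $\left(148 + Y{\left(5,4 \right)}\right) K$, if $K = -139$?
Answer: $-21823$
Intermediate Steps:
$Y{\left(k,M \right)} = 9$
$\left(148 + Y{\left(5,4 \right)}\right) K = \left(148 + 9\right) \left(-139\right) = 157 \left(-139\right) = -21823$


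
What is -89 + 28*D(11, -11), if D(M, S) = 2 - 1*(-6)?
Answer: 135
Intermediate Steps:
D(M, S) = 8 (D(M, S) = 2 + 6 = 8)
-89 + 28*D(11, -11) = -89 + 28*8 = -89 + 224 = 135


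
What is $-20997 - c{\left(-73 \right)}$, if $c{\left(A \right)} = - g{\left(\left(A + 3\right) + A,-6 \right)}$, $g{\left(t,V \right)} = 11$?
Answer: $-20986$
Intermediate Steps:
$c{\left(A \right)} = -11$ ($c{\left(A \right)} = \left(-1\right) 11 = -11$)
$-20997 - c{\left(-73 \right)} = -20997 - -11 = -20997 + 11 = -20986$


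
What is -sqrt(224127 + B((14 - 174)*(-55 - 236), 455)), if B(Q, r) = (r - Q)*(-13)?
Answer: -2*sqrt(205873) ≈ -907.46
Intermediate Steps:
B(Q, r) = -13*r + 13*Q
-sqrt(224127 + B((14 - 174)*(-55 - 236), 455)) = -sqrt(224127 + (-13*455 + 13*((14 - 174)*(-55 - 236)))) = -sqrt(224127 + (-5915 + 13*(-160*(-291)))) = -sqrt(224127 + (-5915 + 13*46560)) = -sqrt(224127 + (-5915 + 605280)) = -sqrt(224127 + 599365) = -sqrt(823492) = -2*sqrt(205873)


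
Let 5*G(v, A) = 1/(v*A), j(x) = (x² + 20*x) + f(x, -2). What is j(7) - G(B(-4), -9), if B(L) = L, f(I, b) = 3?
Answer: 34559/180 ≈ 191.99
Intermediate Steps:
j(x) = 3 + x² + 20*x (j(x) = (x² + 20*x) + 3 = 3 + x² + 20*x)
G(v, A) = 1/(5*A*v) (G(v, A) = 1/(5*((v*A))) = 1/(5*((A*v))) = (1/(A*v))/5 = 1/(5*A*v))
j(7) - G(B(-4), -9) = (3 + 7² + 20*7) - 1/(5*(-9)*(-4)) = (3 + 49 + 140) - (-1)*(-1)/(5*9*4) = 192 - 1*1/180 = 192 - 1/180 = 34559/180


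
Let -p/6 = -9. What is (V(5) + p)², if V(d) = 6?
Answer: 3600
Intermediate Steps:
p = 54 (p = -6*(-9) = 54)
(V(5) + p)² = (6 + 54)² = 60² = 3600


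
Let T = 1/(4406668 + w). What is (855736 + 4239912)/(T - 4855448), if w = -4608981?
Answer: -1030915833824/982320251225 ≈ -1.0495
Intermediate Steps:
T = -1/202313 (T = 1/(4406668 - 4608981) = 1/(-202313) = -1/202313 ≈ -4.9428e-6)
(855736 + 4239912)/(T - 4855448) = (855736 + 4239912)/(-1/202313 - 4855448) = 5095648/(-982320251225/202313) = 5095648*(-202313/982320251225) = -1030915833824/982320251225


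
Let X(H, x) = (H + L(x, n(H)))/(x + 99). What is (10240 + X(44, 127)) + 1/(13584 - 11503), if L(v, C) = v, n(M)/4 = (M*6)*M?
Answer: 4816289517/470306 ≈ 10241.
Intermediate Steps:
n(M) = 24*M² (n(M) = 4*((M*6)*M) = 4*((6*M)*M) = 4*(6*M²) = 24*M²)
X(H, x) = (H + x)/(99 + x) (X(H, x) = (H + x)/(x + 99) = (H + x)/(99 + x))
(10240 + X(44, 127)) + 1/(13584 - 11503) = (10240 + (44 + 127)/(99 + 127)) + 1/(13584 - 11503) = (10240 + 171/226) + 1/2081 = 2314411/226 + 1/2081 = 4816289517/470306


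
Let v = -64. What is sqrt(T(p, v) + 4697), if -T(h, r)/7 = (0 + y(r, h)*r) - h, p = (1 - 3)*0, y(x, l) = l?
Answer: sqrt(4697) ≈ 68.535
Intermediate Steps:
p = 0 (p = -2*0 = 0)
T(h, r) = 7*h - 7*h*r (T(h, r) = -7*((0 + h*r) - h) = -7*(h*r - h) = -7*(-h + h*r) = 7*h - 7*h*r)
sqrt(T(p, v) + 4697) = sqrt(7*0*(1 - 1*(-64)) + 4697) = sqrt(7*0*(1 + 64) + 4697) = sqrt(7*0*65 + 4697) = sqrt(0 + 4697) = sqrt(4697)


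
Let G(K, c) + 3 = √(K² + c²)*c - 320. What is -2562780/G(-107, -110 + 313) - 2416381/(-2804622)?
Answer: 2921650632621853/6085690922030046 - 520244340*√52658/2169879193 ≈ -54.538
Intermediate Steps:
G(K, c) = -323 + c*√(K² + c²) (G(K, c) = -3 + (√(K² + c²)*c - 320) = -3 + (c*√(K² + c²) - 320) = -3 + (-320 + c*√(K² + c²)) = -323 + c*√(K² + c²))
-2562780/G(-107, -110 + 313) - 2416381/(-2804622) = -2562780/(-323 + (-110 + 313)*√((-107)² + (-110 + 313)²)) - 2416381/(-2804622) = -2562780/(-323 + 203*√(11449 + 203²)) - 2416381*(-1/2804622) = -2562780/(-323 + 203*√(11449 + 41209)) + 2416381/2804622 = -2562780/(-323 + 203*√52658) + 2416381/2804622 = 2416381/2804622 - 2562780/(-323 + 203*√52658)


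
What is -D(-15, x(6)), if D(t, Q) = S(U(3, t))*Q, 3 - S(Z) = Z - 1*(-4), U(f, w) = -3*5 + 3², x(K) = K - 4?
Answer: -10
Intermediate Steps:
x(K) = -4 + K
U(f, w) = -6 (U(f, w) = -15 + 9 = -6)
S(Z) = -1 - Z (S(Z) = 3 - (Z - 1*(-4)) = 3 - (Z + 4) = 3 - (4 + Z) = 3 + (-4 - Z) = -1 - Z)
D(t, Q) = 5*Q (D(t, Q) = (-1 - 1*(-6))*Q = (-1 + 6)*Q = 5*Q)
-D(-15, x(6)) = -5*(-4 + 6) = -5*2 = -1*10 = -10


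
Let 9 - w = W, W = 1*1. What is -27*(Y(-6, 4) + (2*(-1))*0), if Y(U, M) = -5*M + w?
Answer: 324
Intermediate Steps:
W = 1
w = 8 (w = 9 - 1*1 = 9 - 1 = 8)
Y(U, M) = 8 - 5*M (Y(U, M) = -5*M + 8 = 8 - 5*M)
-27*(Y(-6, 4) + (2*(-1))*0) = -27*((8 - 5*4) + (2*(-1))*0) = -27*((8 - 20) - 2*0) = -27*(-12 + 0) = -27*(-12) = 324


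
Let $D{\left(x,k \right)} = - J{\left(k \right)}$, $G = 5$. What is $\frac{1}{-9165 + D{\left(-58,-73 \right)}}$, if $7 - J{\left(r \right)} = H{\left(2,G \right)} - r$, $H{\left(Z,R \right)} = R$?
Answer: $- \frac{1}{9094} \approx -0.00010996$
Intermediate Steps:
$J{\left(r \right)} = 2 + r$ ($J{\left(r \right)} = 7 - \left(5 - r\right) = 7 + \left(-5 + r\right) = 2 + r$)
$D{\left(x,k \right)} = -2 - k$ ($D{\left(x,k \right)} = - (2 + k) = -2 - k$)
$\frac{1}{-9165 + D{\left(-58,-73 \right)}} = \frac{1}{-9165 - -71} = \frac{1}{-9165 + \left(-2 + 73\right)} = \frac{1}{-9165 + 71} = \frac{1}{-9094} = - \frac{1}{9094}$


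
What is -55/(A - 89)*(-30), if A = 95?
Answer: 275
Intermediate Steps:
-55/(A - 89)*(-30) = -55/(95 - 89)*(-30) = -55/6*(-30) = 275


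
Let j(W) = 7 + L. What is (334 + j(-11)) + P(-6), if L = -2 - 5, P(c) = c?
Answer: 328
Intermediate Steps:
L = -7
j(W) = 0 (j(W) = 7 - 7 = 0)
(334 + j(-11)) + P(-6) = (334 + 0) - 6 = 334 - 6 = 328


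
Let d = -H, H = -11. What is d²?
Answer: 121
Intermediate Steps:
d = 11 (d = -1*(-11) = 11)
d² = 11² = 121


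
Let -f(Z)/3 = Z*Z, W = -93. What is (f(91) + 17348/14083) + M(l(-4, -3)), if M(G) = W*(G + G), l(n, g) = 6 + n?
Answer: -355085497/14083 ≈ -25214.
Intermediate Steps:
f(Z) = -3*Z² (f(Z) = -3*Z*Z = -3*Z²)
M(G) = -186*G (M(G) = -93*(G + G) = -186*G)
(f(91) + 17348/14083) + M(l(-4, -3)) = (-3*91² + 17348/14083) - 186*(6 - 4) = (-3*8281 + 17348*(1/14083)) - 186*2 = (-24843 + 17348/14083) - 372 = -349846621/14083 - 372 = -355085497/14083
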